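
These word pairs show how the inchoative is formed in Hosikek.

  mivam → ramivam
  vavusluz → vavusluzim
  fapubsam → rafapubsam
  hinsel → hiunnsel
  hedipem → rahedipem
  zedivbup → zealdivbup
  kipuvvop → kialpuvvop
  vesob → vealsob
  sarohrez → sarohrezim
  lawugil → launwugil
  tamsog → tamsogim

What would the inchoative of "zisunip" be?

"zisunip" ends in -p. The stems ending in -p (kipuvvop → kialpuvvop, zedivbup → zealdivbup) insert -al- after the first vowel.
The other patterns: stems ending in -m add the prefix ra-; stems ending in -l insert -un- after the first vowel; stems ending in -g or -z add -im.
So zisunip → zialsunip.

zialsunip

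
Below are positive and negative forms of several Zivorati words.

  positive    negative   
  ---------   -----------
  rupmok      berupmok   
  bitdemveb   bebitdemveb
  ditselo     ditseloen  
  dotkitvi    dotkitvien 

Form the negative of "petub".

rupmok and ditselo both have last vowel 'o' yet inflect differently (berupmok, ditseloen), so the last vowel is not what conditions the rule; whether the stem ends in a vowel or a consonant is.
"petub" ends in a consonant. The stems ending in a consonant (rupmok → berupmok, bitdemveb → bebitdemveb) add the prefix be-.
The other pattern: stems ending in a vowel add -en.
So petub → bepetub.

bepetub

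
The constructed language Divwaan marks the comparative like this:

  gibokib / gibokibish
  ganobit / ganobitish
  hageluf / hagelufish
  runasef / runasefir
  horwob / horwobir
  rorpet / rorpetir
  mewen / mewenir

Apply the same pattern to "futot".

"futot" has last vowel 'o'. The one such stem in the data (horwob → horwobir) adds -ir, so the same rule applies.
The other pattern: stems whose last vowel is 'i' or 'u' add -ish.
So futot → futotir.

futotir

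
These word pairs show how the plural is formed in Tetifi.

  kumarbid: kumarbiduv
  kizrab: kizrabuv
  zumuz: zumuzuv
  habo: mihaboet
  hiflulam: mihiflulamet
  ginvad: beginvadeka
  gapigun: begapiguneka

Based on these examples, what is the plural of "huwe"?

kumarbid and ginvad both end in -d yet inflect differently (kumarbiduv, beginvadeka), so the final letter is not what conditions the rule; the first letter is.
"huwe" begins with h-. The stems beginning with h- (hiflulam → mihiflulamet, habo → mihaboet) add mi- … -et around the stem.
The other patterns: stems beginning with k- or z- add -uv; stems beginning with g- add be- … -eka around the stem.
So huwe → mihuweet.

mihuweet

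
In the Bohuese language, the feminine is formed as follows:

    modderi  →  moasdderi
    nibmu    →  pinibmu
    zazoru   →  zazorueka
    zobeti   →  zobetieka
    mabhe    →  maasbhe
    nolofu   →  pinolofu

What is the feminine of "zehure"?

zehureeka

"zehure" begins with z-. The stems beginning with z- (zobeti → zobetieka, zazoru → zazorueka) add -eka.
The other patterns: stems beginning with m- insert -as- after the first vowel; stems beginning with n- add the prefix pi-.
So zehure → zehureeka.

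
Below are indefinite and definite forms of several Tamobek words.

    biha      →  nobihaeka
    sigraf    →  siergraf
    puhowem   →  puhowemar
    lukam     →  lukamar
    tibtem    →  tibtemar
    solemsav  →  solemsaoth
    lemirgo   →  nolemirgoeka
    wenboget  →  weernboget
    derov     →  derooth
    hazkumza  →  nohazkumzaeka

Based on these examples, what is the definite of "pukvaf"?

puerkvaf

"pukvaf" ends in -f. The one such stem in the data (sigraf → siergraf) inserts -er- after the first vowel (as does wenboget), so the same rule applies.
The other patterns: stems ending in -a or -o add no- … -eka around the stem; stems ending in -m add -ar; stems ending in -v drop the final letter and add -oth.
So pukvaf → puerkvaf.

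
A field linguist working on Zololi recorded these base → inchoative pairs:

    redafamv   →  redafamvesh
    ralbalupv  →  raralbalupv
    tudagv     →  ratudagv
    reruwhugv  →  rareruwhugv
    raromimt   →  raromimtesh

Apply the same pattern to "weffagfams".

redafamv and tudagv both end in -v yet inflect differently (redafamvesh, ratudagv), so the final letter is not what conditions the rule; the second-to-last letter is.
"weffagfams" has second-to-last letter 'm'. The stems whose second-to-last letter is 'm' (raromimt → raromimtesh, redafamv → redafamvesh) add -esh.
So weffagfams → weffagfamsesh.

weffagfamsesh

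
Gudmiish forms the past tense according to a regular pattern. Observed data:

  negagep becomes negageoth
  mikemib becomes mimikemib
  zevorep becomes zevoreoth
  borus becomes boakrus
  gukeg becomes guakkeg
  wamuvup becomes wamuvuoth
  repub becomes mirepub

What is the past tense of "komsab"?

mikomsab

"komsab" ends in -b. The stems ending in -b (mikemib → mimikemib, repub → mirepub) add the prefix mi-.
So komsab → mikomsab.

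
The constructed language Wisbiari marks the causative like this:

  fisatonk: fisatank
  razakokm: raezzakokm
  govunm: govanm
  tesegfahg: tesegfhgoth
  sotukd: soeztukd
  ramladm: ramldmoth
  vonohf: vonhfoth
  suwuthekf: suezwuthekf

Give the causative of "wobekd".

woezbekd

razakokm and govunm both end in -m yet inflect differently (raezzakokm, govanm), so the final letter is not what conditions the rule; the second-to-last letter is.
"wobekd" has second-to-last letter 'k'. The stems whose second-to-last letter is 'k' (suwuthekf → suezwuthekf, razakokm → raezzakokm, sotukd → soeztukd) insert -ez- after the first vowel.
The other patterns: stems whose second-to-last letter is 'n' change the last vowel to 'a'; stems whose second-to-last letter is 'd' or 'h' delete the last vowel and add -oth.
So wobekd → woezbekd.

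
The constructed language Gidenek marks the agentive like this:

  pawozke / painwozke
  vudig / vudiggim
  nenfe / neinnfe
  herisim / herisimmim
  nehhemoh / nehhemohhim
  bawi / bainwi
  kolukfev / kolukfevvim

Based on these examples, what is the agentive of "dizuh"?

"dizuh" ends in a consonant. The stems ending in a consonant (nehhemoh → nehhemohhim, kolukfev → kolukfevvim, herisim → herisimmim) double the final consonant and add -im.
So dizuh → dizuhhim.

dizuhhim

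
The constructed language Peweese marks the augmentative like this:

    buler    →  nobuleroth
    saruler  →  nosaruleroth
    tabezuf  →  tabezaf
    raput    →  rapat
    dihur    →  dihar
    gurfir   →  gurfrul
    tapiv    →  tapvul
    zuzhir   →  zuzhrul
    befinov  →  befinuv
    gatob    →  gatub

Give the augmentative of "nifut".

"nifut" has last vowel 'u'. The stems whose last vowel is 'u' (tabezuf → tabezaf, raput → rapat, dihur → dihar) change the last vowel to 'a'.
So nifut → nifat.

nifat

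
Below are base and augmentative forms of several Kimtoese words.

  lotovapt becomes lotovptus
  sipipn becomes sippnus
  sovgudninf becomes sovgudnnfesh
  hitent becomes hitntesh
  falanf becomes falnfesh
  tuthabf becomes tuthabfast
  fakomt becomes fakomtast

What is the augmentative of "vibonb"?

vibnbesh

lotovapt and hitent both end in -t yet inflect differently (lotovptus, hitntesh), so the final letter is not what conditions the rule; the second-to-last letter is.
"vibonb" has second-to-last letter 'n'. The stems whose second-to-last letter is 'n' (sovgudninf → sovgudnnfesh, hitent → hitntesh, falanf → falnfesh) delete the last vowel and add -esh.
So vibonb → vibnbesh.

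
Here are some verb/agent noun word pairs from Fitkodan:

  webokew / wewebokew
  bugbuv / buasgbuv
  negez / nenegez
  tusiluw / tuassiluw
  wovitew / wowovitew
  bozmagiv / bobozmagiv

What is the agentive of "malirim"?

mamalirim

tusiluw and wovitew both end in -w yet inflect differently (tuassiluw, wowovitew), so the final letter is not what conditions the rule; the last vowel is.
"malirim" has last vowel 'i'. The one such stem in the data (bozmagiv → bobozmagiv) repeats the first consonant+vowel as a prefix (as do negez, wovitew), so the same rule applies.
The other pattern: stems whose last vowel is 'u' insert -as- after the first vowel.
So malirim → mamalirim.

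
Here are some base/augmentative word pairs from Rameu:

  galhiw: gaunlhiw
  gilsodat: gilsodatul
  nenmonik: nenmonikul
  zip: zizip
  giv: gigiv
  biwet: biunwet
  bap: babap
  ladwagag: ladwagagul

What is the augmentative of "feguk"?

"feguk" has 2 vowels. The stems with 2 vowels (biwet → biunwet, galhiw → gaunlhiw) insert -un- after the first vowel.
So feguk → feunguk.

feunguk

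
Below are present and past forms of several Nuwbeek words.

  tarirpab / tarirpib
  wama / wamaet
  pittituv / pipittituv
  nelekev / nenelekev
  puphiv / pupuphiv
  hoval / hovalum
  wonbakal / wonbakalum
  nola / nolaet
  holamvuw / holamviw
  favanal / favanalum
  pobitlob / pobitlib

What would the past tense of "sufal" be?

sufalum

hoval and nola both have last vowel 'a' yet inflect differently (hovalum, nolaet), so the last vowel is not what conditions the rule; the final letter is.
"sufal" ends in -l. The stems ending in -l (hoval → hovalum, favanal → favanalum, wonbakal → wonbakalum) add -um.
So sufal → sufalum.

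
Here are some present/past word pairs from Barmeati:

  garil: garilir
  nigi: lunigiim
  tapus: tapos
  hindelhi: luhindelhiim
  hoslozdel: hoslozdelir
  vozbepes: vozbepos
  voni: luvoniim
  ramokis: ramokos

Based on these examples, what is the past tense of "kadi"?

"kadi" ends in -i. The stems ending in -i (nigi → lunigiim, voni → luvoniim, hindelhi → luhindelhiim) add lu- … -im around the stem.
The other patterns: stems ending in -s change the last vowel to 'o'; stems ending in -l add -ir.
So kadi → lukadiim.

lukadiim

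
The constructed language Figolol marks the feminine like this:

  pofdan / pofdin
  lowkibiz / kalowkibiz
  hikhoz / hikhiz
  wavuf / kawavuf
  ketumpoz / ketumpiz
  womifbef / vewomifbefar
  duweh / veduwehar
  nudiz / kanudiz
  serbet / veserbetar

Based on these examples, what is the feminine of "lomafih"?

wavuf and womifbef both end in -f yet inflect differently (kawavuf, vewomifbefar), so the final letter is not what conditions the rule; the last vowel is.
"lomafih" has last vowel 'i'. The stems whose last vowel is 'i' (nudiz → kanudiz, lowkibiz → kalowkibiz) add the prefix ka-.
So lomafih → kalomafih.

kalomafih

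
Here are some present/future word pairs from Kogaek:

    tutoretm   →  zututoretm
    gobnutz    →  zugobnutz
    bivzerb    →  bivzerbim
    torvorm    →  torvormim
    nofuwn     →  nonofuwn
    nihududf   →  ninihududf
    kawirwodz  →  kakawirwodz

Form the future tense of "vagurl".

vagurlim

tutoretm and torvorm both end in -m yet inflect differently (zututoretm, torvormim), so the final letter is not what conditions the rule; the second-to-last letter is.
"vagurl" has second-to-last letter 'r'. The stems whose second-to-last letter is 'r' (bivzerb → bivzerbim, torvorm → torvormim) add -im.
The other patterns: stems whose second-to-last letter is 't' add the prefix zu-; stems whose second-to-last letter is 'd' or 'w' repeat the first consonant+vowel as a prefix.
So vagurl → vagurlim.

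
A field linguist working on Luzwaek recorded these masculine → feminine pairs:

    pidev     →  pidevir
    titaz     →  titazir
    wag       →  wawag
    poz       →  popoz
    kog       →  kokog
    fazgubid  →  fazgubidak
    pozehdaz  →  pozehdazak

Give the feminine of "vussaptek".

poz and titaz both end in -z yet inflect differently (popoz, titazir), so the final letter is not what conditions the rule; the number of vowels is.
"vussaptek" has 3 vowels. The stems with 3 vowels (pozehdaz → pozehdazak, fazgubid → fazgubidak) add -ak.
So vussaptek → vussaptekak.

vussaptekak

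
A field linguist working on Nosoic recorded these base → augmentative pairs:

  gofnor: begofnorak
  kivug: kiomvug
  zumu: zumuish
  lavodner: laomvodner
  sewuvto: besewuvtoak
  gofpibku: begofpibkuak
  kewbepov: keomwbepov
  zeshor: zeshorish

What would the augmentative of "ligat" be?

liomgat

zumu and gofpibku both end in -u yet inflect differently (zumuish, begofpibkuak), so the final letter is not what conditions the rule; the first letter is.
"ligat" begins with l-. The one such stem in the data (lavodner → laomvodner) inserts -om- after the first vowel (as do kivug, kewbepov), so the same rule applies.
The other patterns: stems beginning with z- add -ish; stems beginning with g- or s- add be- … -ak around the stem.
So ligat → liomgat.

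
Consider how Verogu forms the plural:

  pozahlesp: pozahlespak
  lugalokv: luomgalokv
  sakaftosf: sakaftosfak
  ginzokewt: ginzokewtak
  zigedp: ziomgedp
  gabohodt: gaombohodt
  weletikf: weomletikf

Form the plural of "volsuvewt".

zigedp and pozahlesp both end in -p yet inflect differently (ziomgedp, pozahlespak), so the final letter is not what conditions the rule; the second-to-last letter is.
"volsuvewt" has second-to-last letter 'w'. The one such stem in the data (ginzokewt → ginzokewtak) adds -ak, so the same rule applies.
The other pattern: stems whose second-to-last letter is 'd' or 'k' insert -om- after the first vowel.
So volsuvewt → volsuvewtak.

volsuvewtak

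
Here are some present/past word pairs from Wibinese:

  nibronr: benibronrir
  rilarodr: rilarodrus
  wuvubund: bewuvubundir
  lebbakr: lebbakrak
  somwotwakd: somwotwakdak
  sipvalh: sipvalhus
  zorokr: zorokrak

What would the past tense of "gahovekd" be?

gahovekdak

"gahovekd" has second-to-last letter 'k'. The stems whose second-to-last letter is 'k' (zorokr → zorokrak, somwotwakd → somwotwakdak, lebbakr → lebbakrak) add -ak.
So gahovekd → gahovekdak.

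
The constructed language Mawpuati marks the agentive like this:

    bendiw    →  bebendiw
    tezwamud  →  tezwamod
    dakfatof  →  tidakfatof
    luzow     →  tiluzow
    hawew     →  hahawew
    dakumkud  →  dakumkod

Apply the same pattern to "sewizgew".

"sewizgew" has last vowel 'e'. The one such stem in the data (hawew → hahawew) repeats the first consonant+vowel as a prefix (as does bendiw), so the same rule applies.
The other patterns: stems whose last vowel is 'o' add the prefix ti-; stems whose last vowel is 'u' change the last vowel to 'o'.
So sewizgew → sesewizgew.

sesewizgew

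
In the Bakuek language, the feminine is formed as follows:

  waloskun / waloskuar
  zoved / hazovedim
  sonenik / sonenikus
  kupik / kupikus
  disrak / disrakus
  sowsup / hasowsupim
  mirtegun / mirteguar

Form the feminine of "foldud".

waloskun and sowsup both have last vowel 'u' yet inflect differently (waloskuar, hasowsupim), so the last vowel is not what conditions the rule; the final letter is.
"foldud" ends in -d. The one such stem in the data (zoved → hazovedim) adds ha- … -im around the stem, so the same rule applies.
So foldud → hafoldudim.

hafoldudim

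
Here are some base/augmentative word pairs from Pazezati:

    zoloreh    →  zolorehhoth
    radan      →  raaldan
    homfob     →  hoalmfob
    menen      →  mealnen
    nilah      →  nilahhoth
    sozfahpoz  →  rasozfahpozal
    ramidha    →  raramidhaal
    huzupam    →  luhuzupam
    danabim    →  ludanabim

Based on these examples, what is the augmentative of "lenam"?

lulenam

nilah and radan both have last vowel 'a' yet inflect differently (nilahhoth, raaldan), so the last vowel is not what conditions the rule; the final letter is.
"lenam" ends in -m. The stems ending in -m (danabim → ludanabim, huzupam → luhuzupam) add the prefix lu-.
So lenam → lulenam.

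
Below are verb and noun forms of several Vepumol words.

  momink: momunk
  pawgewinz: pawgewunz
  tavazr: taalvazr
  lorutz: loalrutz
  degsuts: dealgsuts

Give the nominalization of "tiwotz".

"tiwotz" has second-to-last letter 't'. The stems whose second-to-last letter is 't' (lorutz → loalrutz, degsuts → dealgsuts) insert -al- after the first vowel.
The other pattern: stems whose second-to-last letter is 'n' change the last vowel to 'u'.
So tiwotz → tialwotz.

tialwotz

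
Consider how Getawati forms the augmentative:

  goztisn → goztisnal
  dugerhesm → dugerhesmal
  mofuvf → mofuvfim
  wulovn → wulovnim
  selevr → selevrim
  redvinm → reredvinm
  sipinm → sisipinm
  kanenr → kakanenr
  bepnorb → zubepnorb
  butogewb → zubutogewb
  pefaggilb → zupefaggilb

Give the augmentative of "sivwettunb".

goztisn and wulovn both end in -n yet inflect differently (goztisnal, wulovnim), so the final letter is not what conditions the rule; the second-to-last letter is.
"sivwettunb" has second-to-last letter 'n'. The stems whose second-to-last letter is 'n' (redvinm → reredvinm, sipinm → sisipinm, kanenr → kakanenr) repeat the first consonant+vowel as a prefix.
The other patterns: stems whose second-to-last letter is 's' add -al; stems whose second-to-last letter is 'v' add -im; stems whose second-to-last letter is 'l', 'r' or 'w' add the prefix zu-.
So sivwettunb → sisivwettunb.

sisivwettunb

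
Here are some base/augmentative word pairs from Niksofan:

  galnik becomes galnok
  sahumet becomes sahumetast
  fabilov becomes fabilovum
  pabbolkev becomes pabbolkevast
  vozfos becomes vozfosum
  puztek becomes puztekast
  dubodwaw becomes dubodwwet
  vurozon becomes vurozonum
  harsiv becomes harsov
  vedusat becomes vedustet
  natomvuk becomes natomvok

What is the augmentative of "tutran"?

"tutran" has last vowel 'a'. The stems whose last vowel is 'a' (dubodwaw → dubodwwet, vedusat → vedustet) delete the last vowel and add -et.
So tutran → tutrnet.

tutrnet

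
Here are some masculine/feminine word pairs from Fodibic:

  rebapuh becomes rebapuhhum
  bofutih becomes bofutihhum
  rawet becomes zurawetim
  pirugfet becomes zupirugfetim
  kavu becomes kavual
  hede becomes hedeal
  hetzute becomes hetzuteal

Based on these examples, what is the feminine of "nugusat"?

zunugusatim

"nugusat" ends in -t. The stems ending in -t (rawet → zurawetim, pirugfet → zupirugfetim) add zu- … -im around the stem.
So nugusat → zunugusatim.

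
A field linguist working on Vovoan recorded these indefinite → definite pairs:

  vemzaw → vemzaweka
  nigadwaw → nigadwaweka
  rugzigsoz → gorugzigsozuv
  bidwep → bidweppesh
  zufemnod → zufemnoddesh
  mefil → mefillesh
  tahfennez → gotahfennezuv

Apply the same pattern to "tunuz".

gotunuzuv

rugzigsoz and zufemnod both have last vowel 'o' yet inflect differently (gorugzigsozuv, zufemnoddesh), so the last vowel is not what conditions the rule; the final letter is.
"tunuz" ends in -z. The stems ending in -z (tahfennez → gotahfennezuv, rugzigsoz → gorugzigsozuv) add go- … -uv around the stem.
So tunuz → gotunuzuv.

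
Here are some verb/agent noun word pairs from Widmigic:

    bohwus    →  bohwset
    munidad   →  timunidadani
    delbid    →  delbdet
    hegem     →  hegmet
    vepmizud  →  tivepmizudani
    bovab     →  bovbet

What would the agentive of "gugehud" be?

tigugehudani

"gugehud" has 3 vowels. The stems with 3 vowels (munidad → timunidadani, vepmizud → tivepmizudani) add ti- … -ani around the stem.
So gugehud → tigugehudani.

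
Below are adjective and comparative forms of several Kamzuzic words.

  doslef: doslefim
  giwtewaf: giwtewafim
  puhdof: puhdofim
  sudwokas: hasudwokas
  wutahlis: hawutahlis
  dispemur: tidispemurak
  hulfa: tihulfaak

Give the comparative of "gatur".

tigaturak

"gatur" ends in -r. The one such stem in the data (dispemur → tidispemurak) adds ti- … -ak around the stem, so the same rule applies.
The other patterns: stems ending in -f add -im; stems ending in -s add the prefix ha-.
So gatur → tigaturak.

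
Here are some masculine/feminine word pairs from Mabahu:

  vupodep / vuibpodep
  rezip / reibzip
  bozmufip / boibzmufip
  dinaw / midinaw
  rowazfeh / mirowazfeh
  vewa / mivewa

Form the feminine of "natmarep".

vupodep and rowazfeh both have last vowel 'e' yet inflect differently (vuibpodep, mirowazfeh), so the last vowel is not what conditions the rule; the final letter is.
"natmarep" ends in -p. The stems ending in -p (vupodep → vuibpodep, rezip → reibzip, bozmufip → boibzmufip) insert -ib- after the first vowel.
The other pattern: stems ending in -a, -h or -w add the prefix mi-.
So natmarep → naibtmarep.

naibtmarep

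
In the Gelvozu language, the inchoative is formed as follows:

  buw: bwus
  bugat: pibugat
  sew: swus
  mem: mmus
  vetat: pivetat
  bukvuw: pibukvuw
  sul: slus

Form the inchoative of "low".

sew and bukvuw both end in -w yet inflect differently (swus, pibukvuw), so the final letter is not what conditions the rule; the number of vowels is.
"low" has 1 vowel. The stems with 1 vowel (mem → mmus, sul → slus, sew → swus) delete the last vowel and add -us.
The other pattern: stems with 2 vowels add the prefix pi-.
So low → lwus.

lwus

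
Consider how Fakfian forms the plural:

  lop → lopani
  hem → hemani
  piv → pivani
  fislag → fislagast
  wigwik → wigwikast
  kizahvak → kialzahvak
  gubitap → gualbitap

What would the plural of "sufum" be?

wigwik and kizahvak both end in -k yet inflect differently (wigwikast, kialzahvak), so the final letter is not what conditions the rule; the number of vowels is.
"sufum" has 2 vowels. The stems with 2 vowels (fislag → fislagast, wigwik → wigwikast) add -ast.
The other patterns: stems with 1 vowel add -ani; stems with 3 vowels insert -al- after the first vowel.
So sufum → sufumast.

sufumast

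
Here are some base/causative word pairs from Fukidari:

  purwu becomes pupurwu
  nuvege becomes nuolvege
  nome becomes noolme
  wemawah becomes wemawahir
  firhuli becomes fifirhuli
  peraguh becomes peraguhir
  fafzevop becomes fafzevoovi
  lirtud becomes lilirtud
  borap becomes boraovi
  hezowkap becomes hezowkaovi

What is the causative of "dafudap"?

wemawah and borap both have last vowel 'a' yet inflect differently (wemawahir, boraovi), so the last vowel is not what conditions the rule; the final letter is.
"dafudap" ends in -p. The stems ending in -p (borap → boraovi, fafzevop → fafzevoovi, hezowkap → hezowkaovi) drop the final letter and add -ovi.
The other patterns: stems ending in -h add -ir; stems ending in -e insert -ol- after the first vowel; stems ending in -d, -i or -u repeat the first consonant+vowel as a prefix.
So dafudap → dafudaovi.

dafudaovi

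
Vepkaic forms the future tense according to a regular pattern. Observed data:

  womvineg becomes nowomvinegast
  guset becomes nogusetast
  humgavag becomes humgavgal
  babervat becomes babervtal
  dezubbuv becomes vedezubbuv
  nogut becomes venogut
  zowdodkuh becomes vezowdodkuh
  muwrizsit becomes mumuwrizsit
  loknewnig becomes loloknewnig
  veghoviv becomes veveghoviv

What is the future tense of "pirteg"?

nopirtegast

"pirteg" has last vowel 'e'. The stems whose last vowel is 'e' (womvineg → nowomvinegast, guset → nogusetast) add no- … -ast around the stem.
The other patterns: stems whose last vowel is 'a' delete the last vowel and add -al; stems whose last vowel is 'u' add the prefix ve-; stems whose last vowel is 'i' repeat the first consonant+vowel as a prefix.
So pirteg → nopirtegast.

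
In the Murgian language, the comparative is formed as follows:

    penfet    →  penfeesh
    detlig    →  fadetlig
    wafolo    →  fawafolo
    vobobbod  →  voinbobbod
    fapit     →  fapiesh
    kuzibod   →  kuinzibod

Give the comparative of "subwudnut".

subwudnuesh

"subwudnut" ends in -t. The stems ending in -t (penfet → penfeesh, fapit → fapiesh) drop the final letter and add -esh.
The other patterns: stems ending in -d insert -in- after the first vowel; stems ending in -g or -o add the prefix fa-.
So subwudnut → subwudnuesh.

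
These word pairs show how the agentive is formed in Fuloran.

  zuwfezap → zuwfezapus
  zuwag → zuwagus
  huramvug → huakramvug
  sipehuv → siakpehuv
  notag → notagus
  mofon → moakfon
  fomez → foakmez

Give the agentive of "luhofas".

luhofasus

zuwag and huramvug both end in -g yet inflect differently (zuwagus, huakramvug), so the final letter is not what conditions the rule; the last vowel is.
"luhofas" has last vowel 'a'. The stems whose last vowel is 'a' (zuwfezap → zuwfezapus, zuwag → zuwagus, notag → notagus) add -us.
The other pattern: stems whose last vowel is 'e', 'o' or 'u' insert -ak- after the first vowel.
So luhofas → luhofasus.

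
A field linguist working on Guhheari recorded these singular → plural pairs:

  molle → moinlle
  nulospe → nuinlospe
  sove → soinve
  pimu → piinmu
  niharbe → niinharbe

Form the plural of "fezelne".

Every pair shown (molle → moinlle, nulospe → nuinlospe, sove → soinve, …) follows the same rule: insert -in- after the first vowel.
So fezelne → feinzelne.

feinzelne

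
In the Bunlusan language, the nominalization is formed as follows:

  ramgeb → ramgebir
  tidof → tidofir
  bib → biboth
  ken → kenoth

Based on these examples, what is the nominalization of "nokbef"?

"nokbef" has 2 vowels. The stems with 2 vowels (tidof → tidofir, ramgeb → ramgebir) add -ir.
The other pattern: stems with 1 vowel add -oth.
So nokbef → nokbefir.

nokbefir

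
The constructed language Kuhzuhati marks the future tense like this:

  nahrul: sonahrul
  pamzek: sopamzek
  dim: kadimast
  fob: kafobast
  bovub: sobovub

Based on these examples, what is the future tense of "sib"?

kasibast

bovub and fob both end in -b yet inflect differently (sobovub, kafobast), so the final letter is not what conditions the rule; the number of vowels is.
"sib" has 1 vowel. The stems with 1 vowel (fob → kafobast, dim → kadimast) add ka- … -ast around the stem.
So sib → kasibast.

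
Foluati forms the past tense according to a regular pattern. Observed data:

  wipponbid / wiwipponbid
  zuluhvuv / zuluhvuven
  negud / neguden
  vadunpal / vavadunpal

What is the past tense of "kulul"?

kululen

"kulul" has last vowel 'u'. The stems whose last vowel is 'u' (negud → neguden, zuluhvuv → zuluhvuven) add -en.
So kulul → kululen.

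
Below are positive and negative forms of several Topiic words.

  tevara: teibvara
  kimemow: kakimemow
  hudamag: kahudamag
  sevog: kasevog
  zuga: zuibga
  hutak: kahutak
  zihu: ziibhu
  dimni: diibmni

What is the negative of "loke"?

zuga and hudamag both have last vowel 'a' yet inflect differently (zuibga, kahudamag), so the last vowel is not what conditions the rule; whether the stem ends in a vowel or a consonant is.
"loke" ends in a vowel. The stems ending in a vowel (dimni → diibmni, zuga → zuibga, tevara → teibvara) insert -ib- after the first vowel.
So loke → loibke.

loibke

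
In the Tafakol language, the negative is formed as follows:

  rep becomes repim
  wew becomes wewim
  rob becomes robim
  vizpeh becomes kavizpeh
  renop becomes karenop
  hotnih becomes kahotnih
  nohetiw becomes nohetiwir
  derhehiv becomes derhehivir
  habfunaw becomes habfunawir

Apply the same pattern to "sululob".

rep and renop both end in -p yet inflect differently (repim, karenop), so the final letter is not what conditions the rule; the number of vowels is.
"sululob" has 3 vowels. The stems with 3 vowels (nohetiw → nohetiwir, derhehiv → derhehivir, habfunaw → habfunawir) add -ir.
The other patterns: stems with 1 vowel add -im; stems with 2 vowels add the prefix ka-.
So sululob → sululobir.

sululobir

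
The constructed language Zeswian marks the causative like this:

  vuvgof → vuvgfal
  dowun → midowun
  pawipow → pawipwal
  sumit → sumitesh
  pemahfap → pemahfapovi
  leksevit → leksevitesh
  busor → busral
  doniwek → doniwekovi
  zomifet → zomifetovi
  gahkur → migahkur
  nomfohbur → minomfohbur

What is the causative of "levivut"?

leksevit and zomifet both end in -t yet inflect differently (leksevitesh, zomifetovi), so the final letter is not what conditions the rule; the last vowel is.
"levivut" has last vowel 'u'. The stems whose last vowel is 'u' (gahkur → migahkur, nomfohbur → minomfohbur, dowun → midowun) add the prefix mi-.
The other patterns: stems whose last vowel is 'i' add -esh; stems whose last vowel is 'a' or 'e' add -ovi; stems whose last vowel is 'o' delete the last vowel and add -al.
So levivut → milevivut.

milevivut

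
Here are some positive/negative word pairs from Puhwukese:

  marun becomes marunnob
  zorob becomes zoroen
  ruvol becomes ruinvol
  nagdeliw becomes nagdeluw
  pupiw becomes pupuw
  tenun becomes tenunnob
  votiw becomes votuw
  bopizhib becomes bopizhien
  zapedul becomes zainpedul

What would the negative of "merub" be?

bopizhib and nagdeliw both have last vowel 'i' yet inflect differently (bopizhien, nagdeluw), so the last vowel is not what conditions the rule; the final letter is.
"merub" ends in -b. The stems ending in -b (zorob → zoroen, bopizhib → bopizhien) drop the final letter and add -en.
So merub → meruen.

meruen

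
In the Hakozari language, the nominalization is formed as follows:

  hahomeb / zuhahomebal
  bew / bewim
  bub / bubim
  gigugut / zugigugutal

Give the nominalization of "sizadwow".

"sizadwow" has 3 vowels. The stems with 3 vowels (gigugut → zugigugutal, hahomeb → zuhahomebal) add zu- … -al around the stem.
The other pattern: stems with 1 vowel add -im.
So sizadwow → zusizadwowal.

zusizadwowal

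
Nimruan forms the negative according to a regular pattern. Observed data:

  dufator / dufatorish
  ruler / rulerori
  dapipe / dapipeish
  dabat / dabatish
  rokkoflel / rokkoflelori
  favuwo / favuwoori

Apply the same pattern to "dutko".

dufator and ruler both end in -r yet inflect differently (dufatorish, rulerori), so the final letter is not what conditions the rule; the first letter is.
"dutko" begins with d-. The stems beginning with d- (dufator → dufatorish, dapipe → dapipeish, dabat → dabatish) add -ish.
The other pattern: stems beginning with f- or r- add -ori.
So dutko → dutkoish.

dutkoish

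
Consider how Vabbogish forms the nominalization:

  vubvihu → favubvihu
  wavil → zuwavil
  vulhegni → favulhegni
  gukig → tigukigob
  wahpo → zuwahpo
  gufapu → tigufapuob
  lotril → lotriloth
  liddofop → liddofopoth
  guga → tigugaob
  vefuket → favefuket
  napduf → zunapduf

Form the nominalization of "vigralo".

favigralo

"vigralo" begins with v-. The stems beginning with v- (vulhegni → favulhegni, vubvihu → favubvihu, vefuket → favefuket) add the prefix fa-.
So vigralo → favigralo.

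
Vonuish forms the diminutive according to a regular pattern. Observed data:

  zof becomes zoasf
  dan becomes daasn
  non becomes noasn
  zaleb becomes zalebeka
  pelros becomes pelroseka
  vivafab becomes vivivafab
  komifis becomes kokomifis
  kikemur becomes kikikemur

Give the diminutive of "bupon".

buponeka

zaleb and vivafab both end in -b yet inflect differently (zalebeka, vivivafab), so the final letter is not what conditions the rule; the number of vowels is.
"bupon" has 2 vowels. The stems with 2 vowels (zaleb → zalebeka, pelros → pelroseka) add -eka.
So bupon → buponeka.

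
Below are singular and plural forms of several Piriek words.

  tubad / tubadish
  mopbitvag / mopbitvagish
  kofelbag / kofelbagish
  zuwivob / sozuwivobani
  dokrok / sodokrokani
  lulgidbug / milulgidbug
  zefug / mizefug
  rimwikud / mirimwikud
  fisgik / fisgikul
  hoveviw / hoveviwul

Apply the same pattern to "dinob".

sodinobani

"dinob" has last vowel 'o'. The stems whose last vowel is 'o' (zuwivob → sozuwivobani, dokrok → sodokrokani) add so- … -ani around the stem.
The other patterns: stems whose last vowel is 'a' add -ish; stems whose last vowel is 'u' add the prefix mi-; stems whose last vowel is 'i' add -ul.
So dinob → sodinobani.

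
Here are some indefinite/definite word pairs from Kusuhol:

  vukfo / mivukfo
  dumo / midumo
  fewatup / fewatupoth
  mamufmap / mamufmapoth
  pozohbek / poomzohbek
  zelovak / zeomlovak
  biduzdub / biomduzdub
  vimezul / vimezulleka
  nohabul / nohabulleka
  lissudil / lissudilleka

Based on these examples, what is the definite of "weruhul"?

weruhulleka

"weruhul" ends in -l. The stems ending in -l (vimezul → vimezulleka, nohabul → nohabulleka, lissudil → lissudilleka) double the final consonant and add -eka.
So weruhul → weruhulleka.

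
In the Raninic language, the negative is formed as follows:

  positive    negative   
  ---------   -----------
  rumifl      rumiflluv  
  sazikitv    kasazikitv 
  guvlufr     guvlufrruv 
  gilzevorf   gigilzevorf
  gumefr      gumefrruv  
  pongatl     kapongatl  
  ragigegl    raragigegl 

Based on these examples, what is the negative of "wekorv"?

pongatl and rumifl both end in -l yet inflect differently (kapongatl, rumiflluv), so the final letter is not what conditions the rule; the second-to-last letter is.
"wekorv" has second-to-last letter 'r'. The one such stem in the data (gilzevorf → gigilzevorf) repeats the first consonant+vowel as a prefix (as does ragigegl), so the same rule applies.
The other patterns: stems whose second-to-last letter is 't' add the prefix ka-; stems whose second-to-last letter is 'f' double the final consonant and add -uv.
So wekorv → wewekorv.

wewekorv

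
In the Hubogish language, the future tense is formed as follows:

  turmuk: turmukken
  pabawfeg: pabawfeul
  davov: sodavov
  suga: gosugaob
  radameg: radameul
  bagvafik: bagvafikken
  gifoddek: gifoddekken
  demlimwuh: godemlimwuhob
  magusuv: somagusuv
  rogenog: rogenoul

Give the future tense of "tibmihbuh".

gotibmihbuhob

"tibmihbuh" ends in -h. The one such stem in the data (demlimwuh → godemlimwuhob) adds go- … -ob around the stem, so the same rule applies.
The other patterns: stems ending in -k double the final consonant and add -en; stems ending in -v add the prefix so-; stems ending in -g drop the final letter and add -ul.
So tibmihbuh → gotibmihbuhob.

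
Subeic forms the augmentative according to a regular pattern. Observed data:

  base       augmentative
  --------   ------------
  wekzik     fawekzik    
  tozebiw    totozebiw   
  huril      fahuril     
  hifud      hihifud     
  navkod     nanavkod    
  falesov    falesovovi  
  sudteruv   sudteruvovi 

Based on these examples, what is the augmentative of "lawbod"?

lalawbod

navkod and falesov both have last vowel 'o' yet inflect differently (nanavkod, falesovovi), so the last vowel is not what conditions the rule; the final letter is.
"lawbod" ends in -d. The stems ending in -d (hifud → hihifud, navkod → nanavkod) repeat the first consonant+vowel as a prefix.
So lawbod → lalawbod.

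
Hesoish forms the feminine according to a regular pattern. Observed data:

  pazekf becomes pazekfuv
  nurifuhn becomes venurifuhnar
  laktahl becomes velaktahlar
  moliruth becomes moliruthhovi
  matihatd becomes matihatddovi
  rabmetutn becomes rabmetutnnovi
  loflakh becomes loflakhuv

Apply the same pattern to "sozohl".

vesozohlar

nurifuhn and rabmetutn both end in -n yet inflect differently (venurifuhnar, rabmetutnnovi), so the final letter is not what conditions the rule; the second-to-last letter is.
"sozohl" has second-to-last letter 'h'. The stems whose second-to-last letter is 'h' (nurifuhn → venurifuhnar, laktahl → velaktahlar) add ve- … -ar around the stem.
The other patterns: stems whose second-to-last letter is 'k' add -uv; stems whose second-to-last letter is 't' double the final consonant and add -ovi.
So sozohl → vesozohlar.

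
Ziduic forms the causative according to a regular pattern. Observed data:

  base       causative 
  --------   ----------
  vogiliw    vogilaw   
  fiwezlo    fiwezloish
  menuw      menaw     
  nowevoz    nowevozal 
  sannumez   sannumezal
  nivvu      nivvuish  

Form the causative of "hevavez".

"hevavez" ends in -z. The stems ending in -z (sannumez → sannumezal, nowevoz → nowevozal) add -al.
The other patterns: stems ending in -w change the last vowel to 'a'; stems ending in -o or -u add -ish.
So hevavez → hevavezal.

hevavezal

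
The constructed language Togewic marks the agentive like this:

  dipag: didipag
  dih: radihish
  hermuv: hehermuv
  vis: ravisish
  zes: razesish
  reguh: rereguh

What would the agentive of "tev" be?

reguh and dih both end in -h yet inflect differently (rereguh, radihish), so the final letter is not what conditions the rule; the number of vowels is.
"tev" has 1 vowel. The stems with 1 vowel (vis → ravisish, dih → radihish, zes → razesish) add ra- … -ish around the stem.
So tev → ratevish.

ratevish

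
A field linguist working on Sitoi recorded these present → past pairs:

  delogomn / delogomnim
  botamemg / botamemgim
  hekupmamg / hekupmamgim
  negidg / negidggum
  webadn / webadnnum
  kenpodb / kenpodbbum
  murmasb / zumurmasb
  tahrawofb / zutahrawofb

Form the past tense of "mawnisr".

zumawnisr

botamemg and negidg both end in -g yet inflect differently (botamemgim, negidggum), so the final letter is not what conditions the rule; the second-to-last letter is.
"mawnisr" has second-to-last letter 's'. The one such stem in the data (murmasb → zumurmasb) adds the prefix zu-, so the same rule applies.
So mawnisr → zumawnisr.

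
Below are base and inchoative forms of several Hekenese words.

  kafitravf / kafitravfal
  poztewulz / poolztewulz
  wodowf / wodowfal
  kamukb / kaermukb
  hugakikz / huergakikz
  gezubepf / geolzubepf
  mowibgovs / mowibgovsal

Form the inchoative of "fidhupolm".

fioldhupolm

"fidhupolm" has second-to-last letter 'l'. The one such stem in the data (poztewulz → poolztewulz) inserts -ol- after the first vowel (as does gezubepf), so the same rule applies.
The other patterns: stems whose second-to-last letter is 'v' or 'w' add -al; stems whose second-to-last letter is 'k' insert -er- after the first vowel.
So fidhupolm → fioldhupolm.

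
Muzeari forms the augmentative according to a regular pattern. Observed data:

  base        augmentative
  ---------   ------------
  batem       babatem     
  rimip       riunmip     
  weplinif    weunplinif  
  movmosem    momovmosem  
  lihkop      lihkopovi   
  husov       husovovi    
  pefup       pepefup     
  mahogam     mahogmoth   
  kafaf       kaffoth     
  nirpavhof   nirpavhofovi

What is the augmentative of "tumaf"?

kafaf and weplinif both end in -f yet inflect differently (kaffoth, weunplinif), so the final letter is not what conditions the rule; the last vowel is.
"tumaf" has last vowel 'a'. The stems whose last vowel is 'a' (kafaf → kaffoth, mahogam → mahogmoth) delete the last vowel and add -oth.
So tumaf → tumfoth.

tumfoth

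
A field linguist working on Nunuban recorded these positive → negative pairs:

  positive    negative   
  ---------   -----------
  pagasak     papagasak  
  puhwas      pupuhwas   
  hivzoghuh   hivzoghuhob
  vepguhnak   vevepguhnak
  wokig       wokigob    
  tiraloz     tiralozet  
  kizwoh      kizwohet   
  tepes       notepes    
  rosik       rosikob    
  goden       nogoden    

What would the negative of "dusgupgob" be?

"dusgupgob" has last vowel 'o'. The stems whose last vowel is 'o' (tiraloz → tiralozet, kizwoh → kizwohet) add -et.
So dusgupgob → dusgupgobet.

dusgupgobet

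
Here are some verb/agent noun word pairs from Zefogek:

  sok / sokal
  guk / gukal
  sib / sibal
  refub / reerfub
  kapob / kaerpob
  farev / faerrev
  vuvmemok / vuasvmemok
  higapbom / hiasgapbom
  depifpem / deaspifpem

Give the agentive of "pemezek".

peasmezek

sib and refub both end in -b yet inflect differently (sibal, reerfub), so the final letter is not what conditions the rule; the number of vowels is.
"pemezek" has 3 vowels. The stems with 3 vowels (vuvmemok → vuasvmemok, higapbom → hiasgapbom, depifpem → deaspifpem) insert -as- after the first vowel.
The other patterns: stems with 1 vowel add -al; stems with 2 vowels insert -er- after the first vowel.
So pemezek → peasmezek.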